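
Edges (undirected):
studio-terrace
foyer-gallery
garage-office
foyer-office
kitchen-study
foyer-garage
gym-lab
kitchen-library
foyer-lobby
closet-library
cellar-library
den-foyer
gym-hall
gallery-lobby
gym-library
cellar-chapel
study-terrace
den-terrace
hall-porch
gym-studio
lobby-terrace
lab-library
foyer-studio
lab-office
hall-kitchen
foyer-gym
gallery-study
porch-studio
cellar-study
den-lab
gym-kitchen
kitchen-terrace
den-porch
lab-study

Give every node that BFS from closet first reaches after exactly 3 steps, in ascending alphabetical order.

Level 0: closet
Level 1: library
Level 2: cellar, gym, kitchen, lab
Level 3: chapel, den, foyer, hall, office, studio, study, terrace
Level 4: gallery, garage, lobby, porch

chapel, den, foyer, hall, office, studio, study, terrace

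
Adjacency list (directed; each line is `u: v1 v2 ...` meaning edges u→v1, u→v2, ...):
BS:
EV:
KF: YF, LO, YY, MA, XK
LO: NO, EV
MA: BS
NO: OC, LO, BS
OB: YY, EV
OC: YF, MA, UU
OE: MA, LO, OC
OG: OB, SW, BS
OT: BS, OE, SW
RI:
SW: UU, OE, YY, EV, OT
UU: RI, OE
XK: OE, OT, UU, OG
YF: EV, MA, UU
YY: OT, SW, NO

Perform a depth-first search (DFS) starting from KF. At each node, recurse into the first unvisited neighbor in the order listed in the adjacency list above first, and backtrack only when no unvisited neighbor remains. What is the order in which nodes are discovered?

KF YF EV MA BS UU RI OE LO NO OC YY OT SW XK OG OB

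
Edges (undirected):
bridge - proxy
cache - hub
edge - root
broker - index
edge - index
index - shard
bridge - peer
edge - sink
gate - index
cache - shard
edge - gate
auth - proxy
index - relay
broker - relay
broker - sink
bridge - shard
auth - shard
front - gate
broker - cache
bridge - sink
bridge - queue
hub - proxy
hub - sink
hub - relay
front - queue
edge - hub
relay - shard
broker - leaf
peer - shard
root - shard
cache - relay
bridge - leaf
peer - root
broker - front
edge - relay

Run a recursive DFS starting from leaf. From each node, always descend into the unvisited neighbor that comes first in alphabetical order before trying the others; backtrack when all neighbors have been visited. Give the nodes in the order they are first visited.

Visit leaf
leaf → bridge
bridge → peer
peer → root
root → edge
edge → gate
gate → front
front → broker
broker → cache
cache → hub
hub → proxy
proxy → auth
auth → shard
shard → index
index → relay
hub → sink
front → queue

leaf, bridge, peer, root, edge, gate, front, broker, cache, hub, proxy, auth, shard, index, relay, sink, queue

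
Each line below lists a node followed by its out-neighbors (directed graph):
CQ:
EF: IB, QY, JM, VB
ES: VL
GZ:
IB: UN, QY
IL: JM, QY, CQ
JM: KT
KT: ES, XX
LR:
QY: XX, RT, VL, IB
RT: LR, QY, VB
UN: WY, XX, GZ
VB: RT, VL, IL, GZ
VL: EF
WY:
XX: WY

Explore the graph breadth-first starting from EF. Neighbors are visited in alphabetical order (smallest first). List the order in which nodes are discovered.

EF → IB → JM → QY → VB → UN → KT → RT → VL → XX → GZ → IL → WY → ES → LR → CQ

Visit EF; enqueue IB, JM, QY, VB → queue [IB, JM, QY, VB]
Visit IB; enqueue UN → queue [JM, QY, VB, UN]
Visit JM; enqueue KT → queue [QY, VB, UN, KT]
Visit QY; enqueue RT, VL, XX → queue [VB, UN, KT, RT, VL, XX]
Visit VB; enqueue GZ, IL → queue [UN, KT, RT, VL, XX, GZ, IL]
Visit UN; enqueue WY → queue [KT, RT, VL, XX, GZ, IL, WY]
Visit KT; enqueue ES → queue [RT, VL, XX, GZ, IL, WY, ES]
Visit RT; enqueue LR → queue [VL, XX, GZ, IL, WY, ES, LR]
Visit VL → queue [XX, GZ, IL, WY, ES, LR]
Visit XX → queue [GZ, IL, WY, ES, LR]
Visit GZ → queue [IL, WY, ES, LR]
Visit IL; enqueue CQ → queue [WY, ES, LR, CQ]
Visit WY → queue [ES, LR, CQ]
Visit ES → queue [LR, CQ]
Visit LR → queue [CQ]
Visit CQ → queue []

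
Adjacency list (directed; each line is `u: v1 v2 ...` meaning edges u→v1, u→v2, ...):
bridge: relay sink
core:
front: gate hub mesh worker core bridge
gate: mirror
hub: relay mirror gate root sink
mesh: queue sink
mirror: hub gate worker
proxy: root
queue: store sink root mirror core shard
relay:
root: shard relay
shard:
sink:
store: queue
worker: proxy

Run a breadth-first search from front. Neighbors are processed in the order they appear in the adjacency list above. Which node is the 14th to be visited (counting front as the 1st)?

shard

Visit front; enqueue gate, hub, mesh, worker, core, bridge → queue [gate, hub, mesh, worker, core, bridge]
Visit gate; enqueue mirror → queue [hub, mesh, worker, core, bridge, mirror]
Visit hub; enqueue relay, root, sink → queue [mesh, worker, core, bridge, mirror, relay, root, sink]
Visit mesh; enqueue queue → queue [worker, core, bridge, mirror, relay, root, sink, queue]
Visit worker; enqueue proxy → queue [core, bridge, mirror, relay, root, sink, queue, proxy]
Visit core → queue [bridge, mirror, relay, root, sink, queue, proxy]
Visit bridge → queue [mirror, relay, root, sink, queue, proxy]
Visit mirror → queue [relay, root, sink, queue, proxy]
Visit relay → queue [root, sink, queue, proxy]
Visit root; enqueue shard → queue [sink, queue, proxy, shard]
Visit sink → queue [queue, proxy, shard]
Visit queue; enqueue store → queue [proxy, shard, store]
Visit proxy → queue [shard, store]
Visit shard → queue [store]
Visit store → queue []

Visit order: front, gate, hub, mesh, worker, core, bridge, mirror, relay, root, sink, queue, proxy, shard, store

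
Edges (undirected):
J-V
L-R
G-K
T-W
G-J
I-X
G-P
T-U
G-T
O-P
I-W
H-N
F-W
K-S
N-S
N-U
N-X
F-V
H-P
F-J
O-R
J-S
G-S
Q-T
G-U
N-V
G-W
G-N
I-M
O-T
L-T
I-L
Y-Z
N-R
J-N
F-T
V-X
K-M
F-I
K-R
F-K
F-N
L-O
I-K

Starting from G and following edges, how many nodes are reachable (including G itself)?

BFS from G visits: G, J, K, N, P, S, T, U, W, F, V, I, M, R, H, X, O, L, Q
Reachable nodes: 19 of 21 total.

19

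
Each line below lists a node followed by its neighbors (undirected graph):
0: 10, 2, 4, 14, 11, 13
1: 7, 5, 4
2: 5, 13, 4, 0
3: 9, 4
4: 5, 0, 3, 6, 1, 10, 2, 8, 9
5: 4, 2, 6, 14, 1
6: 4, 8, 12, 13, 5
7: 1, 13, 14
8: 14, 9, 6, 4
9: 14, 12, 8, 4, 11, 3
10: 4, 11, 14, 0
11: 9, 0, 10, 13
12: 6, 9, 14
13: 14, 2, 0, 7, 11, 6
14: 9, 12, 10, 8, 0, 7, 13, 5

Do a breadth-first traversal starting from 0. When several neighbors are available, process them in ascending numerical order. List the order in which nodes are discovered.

0, 2, 4, 10, 11, 13, 14, 5, 1, 3, 6, 8, 9, 7, 12

Visit 0; enqueue 2, 4, 10, 11, 13, 14 → queue [2, 4, 10, 11, 13, 14]
Visit 2; enqueue 5 → queue [4, 10, 11, 13, 14, 5]
Visit 4; enqueue 1, 3, 6, 8, 9 → queue [10, 11, 13, 14, 5, 1, 3, 6, 8, 9]
Visit 10 → queue [11, 13, 14, 5, 1, 3, 6, 8, 9]
Visit 11 → queue [13, 14, 5, 1, 3, 6, 8, 9]
Visit 13; enqueue 7 → queue [14, 5, 1, 3, 6, 8, 9, 7]
Visit 14; enqueue 12 → queue [5, 1, 3, 6, 8, 9, 7, 12]
Visit 5 → queue [1, 3, 6, 8, 9, 7, 12]
Visit 1 → queue [3, 6, 8, 9, 7, 12]
Visit 3 → queue [6, 8, 9, 7, 12]
Visit 6 → queue [8, 9, 7, 12]
Visit 8 → queue [9, 7, 12]
Visit 9 → queue [7, 12]
Visit 7 → queue [12]
Visit 12 → queue []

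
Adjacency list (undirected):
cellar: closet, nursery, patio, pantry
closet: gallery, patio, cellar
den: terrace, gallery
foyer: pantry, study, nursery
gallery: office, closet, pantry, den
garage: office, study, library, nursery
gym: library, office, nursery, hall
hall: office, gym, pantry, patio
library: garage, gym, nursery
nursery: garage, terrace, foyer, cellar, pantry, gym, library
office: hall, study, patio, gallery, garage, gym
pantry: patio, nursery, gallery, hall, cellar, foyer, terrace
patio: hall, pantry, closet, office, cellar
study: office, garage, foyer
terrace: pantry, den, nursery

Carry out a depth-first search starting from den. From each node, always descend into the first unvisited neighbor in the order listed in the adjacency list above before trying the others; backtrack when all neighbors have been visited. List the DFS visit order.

den → terrace → pantry → patio → hall → office → study → garage → library → gym → nursery → foyer → cellar → closet → gallery

Visit den
den → terrace
terrace → pantry
pantry → patio
patio → hall
hall → office
office → study
study → garage
garage → library
library → gym
gym → nursery
nursery → foyer
nursery → cellar
cellar → closet
closet → gallery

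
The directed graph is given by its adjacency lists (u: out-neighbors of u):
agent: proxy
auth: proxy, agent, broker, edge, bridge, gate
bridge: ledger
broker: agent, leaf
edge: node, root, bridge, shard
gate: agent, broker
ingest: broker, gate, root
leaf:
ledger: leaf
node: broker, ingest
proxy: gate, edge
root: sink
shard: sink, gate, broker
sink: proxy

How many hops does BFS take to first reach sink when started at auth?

3

Level 0: auth
Level 1: agent, bridge, broker, edge, gate, proxy
Level 2: leaf, ledger, node, root, shard
Level 3: ingest, sink
sink first appears at level 3.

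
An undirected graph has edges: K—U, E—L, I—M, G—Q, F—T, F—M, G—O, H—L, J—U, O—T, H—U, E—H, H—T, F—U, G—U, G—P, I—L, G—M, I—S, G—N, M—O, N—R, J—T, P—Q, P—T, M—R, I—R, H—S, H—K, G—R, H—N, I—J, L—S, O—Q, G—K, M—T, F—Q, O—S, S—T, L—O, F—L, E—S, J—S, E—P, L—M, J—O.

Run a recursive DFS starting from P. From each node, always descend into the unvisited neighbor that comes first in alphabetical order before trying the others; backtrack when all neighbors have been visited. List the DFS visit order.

P, E, H, K, G, M, F, L, I, J, O, Q, S, T, U, R, N

Visit P
P → E
E → H
H → K
K → G
G → M
M → F
F → L
L → I
I → J
J → O
O → Q
O → S
S → T
J → U
I → R
R → N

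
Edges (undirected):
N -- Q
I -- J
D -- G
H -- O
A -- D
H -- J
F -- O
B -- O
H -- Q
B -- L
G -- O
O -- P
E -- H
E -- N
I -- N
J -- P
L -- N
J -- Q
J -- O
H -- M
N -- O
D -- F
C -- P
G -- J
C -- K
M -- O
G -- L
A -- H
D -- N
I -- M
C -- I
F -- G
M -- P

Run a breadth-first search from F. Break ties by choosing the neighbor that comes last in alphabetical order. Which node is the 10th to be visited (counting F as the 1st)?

Visit F; enqueue O, G, D → queue [O, G, D]
Visit O; enqueue P, N, M, J, H, B → queue [G, D, P, N, M, J, H, B]
Visit G; enqueue L → queue [D, P, N, M, J, H, B, L]
Visit D; enqueue A → queue [P, N, M, J, H, B, L, A]
Visit P; enqueue C → queue [N, M, J, H, B, L, A, C]
Visit N; enqueue Q, I, E → queue [M, J, H, B, L, A, C, Q, I, E]
Visit M → queue [J, H, B, L, A, C, Q, I, E]
Visit J → queue [H, B, L, A, C, Q, I, E]
Visit H → queue [B, L, A, C, Q, I, E]
Visit B → queue [L, A, C, Q, I, E]
Visit L → queue [A, C, Q, I, E]
Visit A → queue [C, Q, I, E]
Visit C; enqueue K → queue [Q, I, E, K]
Visit Q → queue [I, E, K]
Visit I → queue [E, K]
Visit E → queue [K]
Visit K → queue []

Visit order: F, O, G, D, P, N, M, J, H, B, L, A, C, Q, I, E, K

B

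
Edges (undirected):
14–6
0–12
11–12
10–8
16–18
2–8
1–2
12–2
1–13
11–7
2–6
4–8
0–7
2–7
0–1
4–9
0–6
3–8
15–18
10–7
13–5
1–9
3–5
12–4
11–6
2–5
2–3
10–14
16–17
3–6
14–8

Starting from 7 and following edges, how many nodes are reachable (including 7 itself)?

BFS from 7 visits: 7, 0, 2, 10, 11, 1, 6, 12, 3, 5, 8, 14, 9, 13, 4
Reachable nodes: 15 of 19 total.

15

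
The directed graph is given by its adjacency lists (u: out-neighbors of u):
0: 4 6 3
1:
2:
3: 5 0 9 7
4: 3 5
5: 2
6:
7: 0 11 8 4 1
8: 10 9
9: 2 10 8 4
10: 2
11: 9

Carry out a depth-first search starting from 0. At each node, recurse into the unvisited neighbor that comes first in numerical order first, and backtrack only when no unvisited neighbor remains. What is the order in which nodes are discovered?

0 -> 3 -> 5 -> 2 -> 7 -> 1 -> 4 -> 8 -> 9 -> 10 -> 11 -> 6

Visit 0
0 → 3
3 → 5
5 → 2
3 → 7
7 → 1
7 → 4
7 → 8
8 → 9
9 → 10
7 → 11
0 → 6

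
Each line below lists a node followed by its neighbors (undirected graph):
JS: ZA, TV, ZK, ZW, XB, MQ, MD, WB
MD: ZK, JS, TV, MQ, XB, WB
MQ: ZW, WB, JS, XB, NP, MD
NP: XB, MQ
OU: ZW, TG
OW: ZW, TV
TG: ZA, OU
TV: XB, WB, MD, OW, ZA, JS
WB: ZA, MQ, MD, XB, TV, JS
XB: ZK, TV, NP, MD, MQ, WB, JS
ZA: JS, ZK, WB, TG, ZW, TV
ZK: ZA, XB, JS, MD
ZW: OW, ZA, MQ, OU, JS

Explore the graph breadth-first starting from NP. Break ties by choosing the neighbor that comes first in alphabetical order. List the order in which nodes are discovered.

NP -> MQ -> XB -> JS -> MD -> WB -> ZW -> TV -> ZK -> ZA -> OU -> OW -> TG

Visit NP; enqueue MQ, XB → queue [MQ, XB]
Visit MQ; enqueue JS, MD, WB, ZW → queue [XB, JS, MD, WB, ZW]
Visit XB; enqueue TV, ZK → queue [JS, MD, WB, ZW, TV, ZK]
Visit JS; enqueue ZA → queue [MD, WB, ZW, TV, ZK, ZA]
Visit MD → queue [WB, ZW, TV, ZK, ZA]
Visit WB → queue [ZW, TV, ZK, ZA]
Visit ZW; enqueue OU, OW → queue [TV, ZK, ZA, OU, OW]
Visit TV → queue [ZK, ZA, OU, OW]
Visit ZK → queue [ZA, OU, OW]
Visit ZA; enqueue TG → queue [OU, OW, TG]
Visit OU → queue [OW, TG]
Visit OW → queue [TG]
Visit TG → queue []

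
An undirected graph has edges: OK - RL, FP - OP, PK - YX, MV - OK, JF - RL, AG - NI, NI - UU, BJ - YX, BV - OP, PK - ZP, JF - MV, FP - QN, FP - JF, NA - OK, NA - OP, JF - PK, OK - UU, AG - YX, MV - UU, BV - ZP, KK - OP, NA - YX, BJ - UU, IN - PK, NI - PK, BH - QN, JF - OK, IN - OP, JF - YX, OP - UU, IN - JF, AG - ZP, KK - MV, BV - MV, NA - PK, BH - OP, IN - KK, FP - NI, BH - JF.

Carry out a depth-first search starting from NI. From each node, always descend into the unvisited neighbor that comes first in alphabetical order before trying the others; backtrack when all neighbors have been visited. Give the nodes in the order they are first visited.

NI -> AG -> YX -> BJ -> UU -> MV -> BV -> OP -> BH -> JF -> FP -> QN -> IN -> KK -> PK -> NA -> OK -> RL -> ZP

Visit NI
NI → AG
AG → YX
YX → BJ
BJ → UU
UU → MV
MV → BV
BV → OP
OP → BH
BH → JF
JF → FP
FP → QN
JF → IN
IN → KK
IN → PK
PK → NA
NA → OK
OK → RL
PK → ZP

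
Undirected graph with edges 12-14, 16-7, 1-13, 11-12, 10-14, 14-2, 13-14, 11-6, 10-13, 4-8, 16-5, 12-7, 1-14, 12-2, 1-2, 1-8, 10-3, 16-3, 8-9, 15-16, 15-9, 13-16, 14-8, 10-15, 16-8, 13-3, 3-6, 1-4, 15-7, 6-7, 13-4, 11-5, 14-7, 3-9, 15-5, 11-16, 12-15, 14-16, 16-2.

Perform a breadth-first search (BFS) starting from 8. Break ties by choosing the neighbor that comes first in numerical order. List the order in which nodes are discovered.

8, 1, 4, 9, 14, 16, 2, 13, 3, 15, 7, 10, 12, 5, 11, 6

Visit 8; enqueue 1, 4, 9, 14, 16 → queue [1, 4, 9, 14, 16]
Visit 1; enqueue 2, 13 → queue [4, 9, 14, 16, 2, 13]
Visit 4 → queue [9, 14, 16, 2, 13]
Visit 9; enqueue 3, 15 → queue [14, 16, 2, 13, 3, 15]
Visit 14; enqueue 7, 10, 12 → queue [16, 2, 13, 3, 15, 7, 10, 12]
Visit 16; enqueue 5, 11 → queue [2, 13, 3, 15, 7, 10, 12, 5, 11]
Visit 2 → queue [13, 3, 15, 7, 10, 12, 5, 11]
Visit 13 → queue [3, 15, 7, 10, 12, 5, 11]
Visit 3; enqueue 6 → queue [15, 7, 10, 12, 5, 11, 6]
Visit 15 → queue [7, 10, 12, 5, 11, 6]
Visit 7 → queue [10, 12, 5, 11, 6]
Visit 10 → queue [12, 5, 11, 6]
Visit 12 → queue [5, 11, 6]
Visit 5 → queue [11, 6]
Visit 11 → queue [6]
Visit 6 → queue []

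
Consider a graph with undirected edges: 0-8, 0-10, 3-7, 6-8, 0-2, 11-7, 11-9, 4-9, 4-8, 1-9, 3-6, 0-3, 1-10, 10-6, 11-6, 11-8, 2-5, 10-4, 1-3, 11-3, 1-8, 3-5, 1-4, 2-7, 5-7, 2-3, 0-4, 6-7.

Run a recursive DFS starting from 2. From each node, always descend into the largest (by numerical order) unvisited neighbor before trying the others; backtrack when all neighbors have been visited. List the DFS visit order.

2 → 7 → 11 → 9 → 4 → 10 → 6 → 8 → 1 → 3 → 5 → 0

Visit 2
2 → 7
7 → 11
11 → 9
9 → 4
4 → 10
10 → 6
6 → 8
8 → 1
1 → 3
3 → 5
3 → 0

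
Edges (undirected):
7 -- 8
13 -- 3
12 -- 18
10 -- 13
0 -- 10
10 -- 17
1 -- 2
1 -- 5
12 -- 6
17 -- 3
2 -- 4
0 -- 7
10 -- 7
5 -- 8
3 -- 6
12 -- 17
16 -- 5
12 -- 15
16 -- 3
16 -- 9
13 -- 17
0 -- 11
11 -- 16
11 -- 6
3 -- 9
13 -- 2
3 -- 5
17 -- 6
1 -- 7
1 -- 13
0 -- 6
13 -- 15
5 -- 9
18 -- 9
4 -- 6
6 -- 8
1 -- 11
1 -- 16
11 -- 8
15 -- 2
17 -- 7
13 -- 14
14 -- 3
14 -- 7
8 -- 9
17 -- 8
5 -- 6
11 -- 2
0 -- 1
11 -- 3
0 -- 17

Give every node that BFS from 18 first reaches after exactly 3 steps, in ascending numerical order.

Level 0: 18
Level 1: 9, 12
Level 2: 3, 5, 6, 8, 15, 16, 17
Level 3: 0, 1, 2, 4, 7, 10, 11, 13, 14

0, 1, 2, 4, 7, 10, 11, 13, 14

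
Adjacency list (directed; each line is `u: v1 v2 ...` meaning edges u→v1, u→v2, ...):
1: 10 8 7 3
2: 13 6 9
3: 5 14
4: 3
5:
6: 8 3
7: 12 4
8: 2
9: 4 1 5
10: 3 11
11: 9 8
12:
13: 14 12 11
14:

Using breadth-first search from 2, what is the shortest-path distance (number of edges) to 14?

2

Level 0: 2
Level 1: 6, 9, 13
Level 2: 1, 3, 4, 5, 8, 11, 12, 14
Level 3: 7, 10
14 first appears at level 2.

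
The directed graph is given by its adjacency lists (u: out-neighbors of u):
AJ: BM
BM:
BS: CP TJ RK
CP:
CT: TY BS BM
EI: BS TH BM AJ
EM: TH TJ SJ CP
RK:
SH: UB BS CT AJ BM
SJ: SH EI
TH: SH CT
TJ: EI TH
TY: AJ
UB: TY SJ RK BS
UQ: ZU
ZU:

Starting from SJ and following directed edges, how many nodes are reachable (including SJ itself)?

BFS from SJ visits: SJ, SH, EI, UB, BS, CT, AJ, BM, TH, TY, RK, CP, TJ
Reachable nodes: 13 of 16 total.

13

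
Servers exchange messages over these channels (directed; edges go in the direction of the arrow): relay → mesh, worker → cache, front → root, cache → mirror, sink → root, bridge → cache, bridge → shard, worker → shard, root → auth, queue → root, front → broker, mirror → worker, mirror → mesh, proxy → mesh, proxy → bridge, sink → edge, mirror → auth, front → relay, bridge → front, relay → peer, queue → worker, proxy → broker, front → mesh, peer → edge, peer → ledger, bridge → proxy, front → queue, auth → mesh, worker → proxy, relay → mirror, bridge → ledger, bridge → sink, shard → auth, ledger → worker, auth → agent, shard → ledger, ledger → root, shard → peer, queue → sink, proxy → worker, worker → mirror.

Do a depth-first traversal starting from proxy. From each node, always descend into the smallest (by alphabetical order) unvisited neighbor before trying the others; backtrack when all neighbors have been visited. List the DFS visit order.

Visit proxy
proxy → bridge
bridge → cache
cache → mirror
mirror → auth
auth → agent
auth → mesh
mirror → worker
worker → shard
shard → ledger
ledger → root
shard → peer
peer → edge
bridge → front
front → broker
front → queue
queue → sink
front → relay

proxy → bridge → cache → mirror → auth → agent → mesh → worker → shard → ledger → root → peer → edge → front → broker → queue → sink → relay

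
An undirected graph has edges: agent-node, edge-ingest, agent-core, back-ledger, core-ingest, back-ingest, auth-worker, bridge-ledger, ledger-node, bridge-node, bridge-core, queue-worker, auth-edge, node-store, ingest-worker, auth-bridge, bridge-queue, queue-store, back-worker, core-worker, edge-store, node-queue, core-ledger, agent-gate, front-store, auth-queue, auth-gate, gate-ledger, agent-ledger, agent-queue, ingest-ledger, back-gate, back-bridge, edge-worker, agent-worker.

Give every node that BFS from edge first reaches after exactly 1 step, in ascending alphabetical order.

Level 0: edge
Level 1: auth, ingest, store, worker
Level 2: agent, back, bridge, core, front, gate, ledger, node, queue

auth, ingest, store, worker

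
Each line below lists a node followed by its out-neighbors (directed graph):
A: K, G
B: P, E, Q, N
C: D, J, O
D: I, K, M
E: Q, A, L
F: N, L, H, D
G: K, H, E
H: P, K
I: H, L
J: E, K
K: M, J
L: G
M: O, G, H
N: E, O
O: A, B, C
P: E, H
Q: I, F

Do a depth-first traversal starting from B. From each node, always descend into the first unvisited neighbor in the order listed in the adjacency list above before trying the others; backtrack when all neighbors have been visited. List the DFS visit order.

B → P → E → Q → I → H → K → M → O → A → G → C → D → J → L → F → N

Visit B
B → P
P → E
E → Q
Q → I
I → H
H → K
K → M
M → O
O → A
A → G
O → C
C → D
C → J
I → L
Q → F
F → N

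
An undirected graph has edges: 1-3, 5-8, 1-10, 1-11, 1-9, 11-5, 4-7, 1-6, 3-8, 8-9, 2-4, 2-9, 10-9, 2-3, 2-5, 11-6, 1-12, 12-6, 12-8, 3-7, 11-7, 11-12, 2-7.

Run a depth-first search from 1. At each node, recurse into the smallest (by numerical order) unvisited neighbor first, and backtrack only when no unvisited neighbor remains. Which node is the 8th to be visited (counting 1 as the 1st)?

8

Visit 1
1 → 3
3 → 2
2 → 4
4 → 7
7 → 11
11 → 5
5 → 8
8 → 9
9 → 10
8 → 12
12 → 6

Visit order: 1, 3, 2, 4, 7, 11, 5, 8, 9, 10, 12, 6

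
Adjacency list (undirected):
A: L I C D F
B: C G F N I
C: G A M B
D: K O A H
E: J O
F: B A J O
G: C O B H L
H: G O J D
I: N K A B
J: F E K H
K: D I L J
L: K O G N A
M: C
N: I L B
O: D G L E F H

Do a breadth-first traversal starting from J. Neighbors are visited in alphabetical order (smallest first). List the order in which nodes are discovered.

Visit J; enqueue E, F, H, K → queue [E, F, H, K]
Visit E; enqueue O → queue [F, H, K, O]
Visit F; enqueue A, B → queue [H, K, O, A, B]
Visit H; enqueue D, G → queue [K, O, A, B, D, G]
Visit K; enqueue I, L → queue [O, A, B, D, G, I, L]
Visit O → queue [A, B, D, G, I, L]
Visit A; enqueue C → queue [B, D, G, I, L, C]
Visit B; enqueue N → queue [D, G, I, L, C, N]
Visit D → queue [G, I, L, C, N]
Visit G → queue [I, L, C, N]
Visit I → queue [L, C, N]
Visit L → queue [C, N]
Visit C; enqueue M → queue [N, M]
Visit N → queue [M]
Visit M → queue []

J, E, F, H, K, O, A, B, D, G, I, L, C, N, M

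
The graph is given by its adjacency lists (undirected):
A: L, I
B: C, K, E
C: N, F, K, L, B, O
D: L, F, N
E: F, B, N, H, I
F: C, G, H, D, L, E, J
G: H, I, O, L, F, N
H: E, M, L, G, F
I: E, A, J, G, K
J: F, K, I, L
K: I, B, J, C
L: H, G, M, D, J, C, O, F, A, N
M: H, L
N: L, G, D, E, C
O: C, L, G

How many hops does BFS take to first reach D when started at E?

Level 0: E
Level 1: B, F, H, I, N
Level 2: A, C, D, G, J, K, L, M
Level 3: O
D first appears at level 2.

2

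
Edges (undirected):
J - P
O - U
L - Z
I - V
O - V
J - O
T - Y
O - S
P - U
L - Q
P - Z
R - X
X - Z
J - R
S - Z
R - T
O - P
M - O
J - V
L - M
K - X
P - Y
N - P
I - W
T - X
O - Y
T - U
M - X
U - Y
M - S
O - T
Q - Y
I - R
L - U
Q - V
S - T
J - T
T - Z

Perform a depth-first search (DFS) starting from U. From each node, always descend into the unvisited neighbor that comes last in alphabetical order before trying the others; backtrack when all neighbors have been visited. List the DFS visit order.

Visit U
U → Y
Y → T
T → Z
Z → X
X → R
R → J
J → V
V → Q
Q → L
L → M
M → S
S → O
O → P
P → N
V → I
I → W
X → K

U -> Y -> T -> Z -> X -> R -> J -> V -> Q -> L -> M -> S -> O -> P -> N -> I -> W -> K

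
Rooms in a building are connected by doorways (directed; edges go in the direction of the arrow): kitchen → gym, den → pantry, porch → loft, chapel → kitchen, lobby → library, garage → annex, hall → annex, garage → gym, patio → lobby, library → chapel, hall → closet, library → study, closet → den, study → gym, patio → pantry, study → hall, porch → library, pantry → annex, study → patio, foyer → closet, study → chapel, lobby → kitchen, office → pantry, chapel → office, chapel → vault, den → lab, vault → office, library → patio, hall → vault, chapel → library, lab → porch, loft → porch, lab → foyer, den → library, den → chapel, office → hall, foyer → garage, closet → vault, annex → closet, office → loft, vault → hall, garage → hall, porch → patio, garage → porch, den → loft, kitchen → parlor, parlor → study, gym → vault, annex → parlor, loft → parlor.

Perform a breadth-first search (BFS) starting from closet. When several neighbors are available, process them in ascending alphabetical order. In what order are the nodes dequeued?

Visit closet; enqueue den, vault → queue [den, vault]
Visit den; enqueue chapel, lab, library, loft, pantry → queue [vault, chapel, lab, library, loft, pantry]
Visit vault; enqueue hall, office → queue [chapel, lab, library, loft, pantry, hall, office]
Visit chapel; enqueue kitchen → queue [lab, library, loft, pantry, hall, office, kitchen]
Visit lab; enqueue foyer, porch → queue [library, loft, pantry, hall, office, kitchen, foyer, porch]
Visit library; enqueue patio, study → queue [loft, pantry, hall, office, kitchen, foyer, porch, patio, study]
Visit loft; enqueue parlor → queue [pantry, hall, office, kitchen, foyer, porch, patio, study, parlor]
Visit pantry; enqueue annex → queue [hall, office, kitchen, foyer, porch, patio, study, parlor, annex]
Visit hall → queue [office, kitchen, foyer, porch, patio, study, parlor, annex]
Visit office → queue [kitchen, foyer, porch, patio, study, parlor, annex]
Visit kitchen; enqueue gym → queue [foyer, porch, patio, study, parlor, annex, gym]
Visit foyer; enqueue garage → queue [porch, patio, study, parlor, annex, gym, garage]
Visit porch → queue [patio, study, parlor, annex, gym, garage]
Visit patio; enqueue lobby → queue [study, parlor, annex, gym, garage, lobby]
Visit study → queue [parlor, annex, gym, garage, lobby]
Visit parlor → queue [annex, gym, garage, lobby]
Visit annex → queue [gym, garage, lobby]
Visit gym → queue [garage, lobby]
Visit garage → queue [lobby]
Visit lobby → queue []

closet den vault chapel lab library loft pantry hall office kitchen foyer porch patio study parlor annex gym garage lobby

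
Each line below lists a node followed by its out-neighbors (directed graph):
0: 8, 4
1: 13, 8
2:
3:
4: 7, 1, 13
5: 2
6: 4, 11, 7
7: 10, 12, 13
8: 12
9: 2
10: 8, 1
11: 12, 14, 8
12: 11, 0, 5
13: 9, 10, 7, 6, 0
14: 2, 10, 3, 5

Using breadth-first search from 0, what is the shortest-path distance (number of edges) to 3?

5

Level 0: 0
Level 1: 4, 8
Level 2: 1, 7, 12, 13
Level 3: 5, 6, 9, 10, 11
Level 4: 2, 14
Level 5: 3
3 first appears at level 5.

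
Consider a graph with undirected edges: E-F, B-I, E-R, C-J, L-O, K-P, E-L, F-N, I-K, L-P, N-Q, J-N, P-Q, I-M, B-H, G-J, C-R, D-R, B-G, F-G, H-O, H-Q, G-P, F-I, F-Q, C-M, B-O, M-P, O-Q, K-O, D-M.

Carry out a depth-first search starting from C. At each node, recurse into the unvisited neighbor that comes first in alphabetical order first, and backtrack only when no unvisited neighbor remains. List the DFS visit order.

C, J, G, B, H, O, K, I, F, E, L, P, M, D, R, Q, N

Visit C
C → J
J → G
G → B
B → H
H → O
O → K
K → I
I → F
F → E
E → L
L → P
P → M
M → D
D → R
P → Q
Q → N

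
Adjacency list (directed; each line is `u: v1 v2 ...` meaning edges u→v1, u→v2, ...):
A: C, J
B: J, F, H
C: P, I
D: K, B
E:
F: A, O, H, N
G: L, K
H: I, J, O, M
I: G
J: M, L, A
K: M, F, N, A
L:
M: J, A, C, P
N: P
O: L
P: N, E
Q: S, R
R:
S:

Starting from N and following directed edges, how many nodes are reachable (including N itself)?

3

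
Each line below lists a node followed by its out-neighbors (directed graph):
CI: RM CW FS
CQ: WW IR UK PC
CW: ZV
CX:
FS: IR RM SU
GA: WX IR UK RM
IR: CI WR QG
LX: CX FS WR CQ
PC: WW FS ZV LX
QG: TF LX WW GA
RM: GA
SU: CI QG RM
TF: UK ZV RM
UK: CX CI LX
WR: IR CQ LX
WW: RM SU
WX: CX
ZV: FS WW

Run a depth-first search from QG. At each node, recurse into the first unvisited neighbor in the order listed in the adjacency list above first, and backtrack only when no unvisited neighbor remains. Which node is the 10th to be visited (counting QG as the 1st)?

WR

Visit QG
QG → TF
TF → UK
UK → CX
UK → CI
CI → RM
RM → GA
GA → WX
GA → IR
IR → WR
WR → CQ
CQ → WW
WW → SU
CQ → PC
PC → FS
PC → ZV
PC → LX
CI → CW

Visit order: QG, TF, UK, CX, CI, RM, GA, WX, IR, WR, CQ, WW, SU, PC, FS, ZV, LX, CW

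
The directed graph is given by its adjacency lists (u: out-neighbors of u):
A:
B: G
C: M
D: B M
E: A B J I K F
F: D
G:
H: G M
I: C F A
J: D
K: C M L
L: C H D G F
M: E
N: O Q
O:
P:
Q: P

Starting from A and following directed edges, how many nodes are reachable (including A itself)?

1

BFS from A visits: A
Reachable nodes: 1 of 17 total.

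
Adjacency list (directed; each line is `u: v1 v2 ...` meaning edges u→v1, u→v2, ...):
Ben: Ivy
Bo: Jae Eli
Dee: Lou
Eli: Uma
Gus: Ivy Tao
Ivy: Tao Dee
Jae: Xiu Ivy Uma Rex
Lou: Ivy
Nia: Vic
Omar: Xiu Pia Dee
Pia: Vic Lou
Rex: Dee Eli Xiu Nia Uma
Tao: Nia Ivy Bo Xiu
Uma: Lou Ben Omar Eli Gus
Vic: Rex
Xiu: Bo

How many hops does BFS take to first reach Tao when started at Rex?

Level 0: Rex
Level 1: Dee, Eli, Nia, Uma, Xiu
Level 2: Ben, Bo, Gus, Lou, Omar, Vic
Level 3: Ivy, Jae, Pia, Tao
Tao first appears at level 3.

3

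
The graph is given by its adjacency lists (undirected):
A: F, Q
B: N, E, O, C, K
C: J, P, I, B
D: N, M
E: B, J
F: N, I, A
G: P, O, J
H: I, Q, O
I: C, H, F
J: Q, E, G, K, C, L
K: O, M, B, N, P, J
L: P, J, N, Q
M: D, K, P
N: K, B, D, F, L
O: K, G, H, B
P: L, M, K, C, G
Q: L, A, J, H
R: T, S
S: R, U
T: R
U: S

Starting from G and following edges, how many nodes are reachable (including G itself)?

17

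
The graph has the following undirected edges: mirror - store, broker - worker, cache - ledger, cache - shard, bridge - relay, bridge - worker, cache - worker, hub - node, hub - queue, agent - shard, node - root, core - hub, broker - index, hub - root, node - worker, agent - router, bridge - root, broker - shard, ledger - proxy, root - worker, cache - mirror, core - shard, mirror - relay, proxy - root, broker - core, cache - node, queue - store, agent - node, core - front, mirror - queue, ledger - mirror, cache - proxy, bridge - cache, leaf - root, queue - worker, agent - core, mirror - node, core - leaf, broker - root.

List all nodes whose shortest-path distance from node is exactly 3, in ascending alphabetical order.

Level 0: node
Level 1: agent, cache, hub, mirror, root, worker
Level 2: bridge, broker, core, leaf, ledger, proxy, queue, relay, router, shard, store
Level 3: front, index

front, index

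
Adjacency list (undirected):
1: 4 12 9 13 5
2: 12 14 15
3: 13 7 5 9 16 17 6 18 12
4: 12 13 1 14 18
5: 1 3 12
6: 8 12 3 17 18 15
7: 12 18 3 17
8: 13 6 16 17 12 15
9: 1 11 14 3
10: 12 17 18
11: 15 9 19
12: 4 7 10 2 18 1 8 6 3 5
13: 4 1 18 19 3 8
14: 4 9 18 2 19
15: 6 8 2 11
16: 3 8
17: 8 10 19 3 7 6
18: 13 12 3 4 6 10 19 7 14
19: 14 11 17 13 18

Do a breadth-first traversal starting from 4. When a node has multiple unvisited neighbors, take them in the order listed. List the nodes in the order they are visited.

4, 12, 13, 1, 14, 18, 7, 10, 2, 8, 6, 3, 5, 19, 9, 17, 15, 16, 11

Visit 4; enqueue 12, 13, 1, 14, 18 → queue [12, 13, 1, 14, 18]
Visit 12; enqueue 7, 10, 2, 8, 6, 3, 5 → queue [13, 1, 14, 18, 7, 10, 2, 8, 6, 3, 5]
Visit 13; enqueue 19 → queue [1, 14, 18, 7, 10, 2, 8, 6, 3, 5, 19]
Visit 1; enqueue 9 → queue [14, 18, 7, 10, 2, 8, 6, 3, 5, 19, 9]
Visit 14 → queue [18, 7, 10, 2, 8, 6, 3, 5, 19, 9]
Visit 18 → queue [7, 10, 2, 8, 6, 3, 5, 19, 9]
Visit 7; enqueue 17 → queue [10, 2, 8, 6, 3, 5, 19, 9, 17]
Visit 10 → queue [2, 8, 6, 3, 5, 19, 9, 17]
Visit 2; enqueue 15 → queue [8, 6, 3, 5, 19, 9, 17, 15]
Visit 8; enqueue 16 → queue [6, 3, 5, 19, 9, 17, 15, 16]
Visit 6 → queue [3, 5, 19, 9, 17, 15, 16]
Visit 3 → queue [5, 19, 9, 17, 15, 16]
Visit 5 → queue [19, 9, 17, 15, 16]
Visit 19; enqueue 11 → queue [9, 17, 15, 16, 11]
Visit 9 → queue [17, 15, 16, 11]
Visit 17 → queue [15, 16, 11]
Visit 15 → queue [16, 11]
Visit 16 → queue [11]
Visit 11 → queue []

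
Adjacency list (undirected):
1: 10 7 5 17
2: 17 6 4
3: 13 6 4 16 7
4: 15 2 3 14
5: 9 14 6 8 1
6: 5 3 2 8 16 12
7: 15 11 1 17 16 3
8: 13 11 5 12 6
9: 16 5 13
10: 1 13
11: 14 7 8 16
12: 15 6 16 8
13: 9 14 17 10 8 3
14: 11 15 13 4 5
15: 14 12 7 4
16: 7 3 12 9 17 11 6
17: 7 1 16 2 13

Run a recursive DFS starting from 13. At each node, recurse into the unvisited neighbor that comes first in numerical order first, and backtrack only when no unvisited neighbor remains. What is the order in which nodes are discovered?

13 → 3 → 4 → 2 → 6 → 5 → 1 → 7 → 11 → 8 → 12 → 15 → 14 → 16 → 9 → 17 → 10

Visit 13
13 → 3
3 → 4
4 → 2
2 → 6
6 → 5
5 → 1
1 → 7
7 → 11
11 → 8
8 → 12
12 → 15
15 → 14
12 → 16
16 → 9
16 → 17
1 → 10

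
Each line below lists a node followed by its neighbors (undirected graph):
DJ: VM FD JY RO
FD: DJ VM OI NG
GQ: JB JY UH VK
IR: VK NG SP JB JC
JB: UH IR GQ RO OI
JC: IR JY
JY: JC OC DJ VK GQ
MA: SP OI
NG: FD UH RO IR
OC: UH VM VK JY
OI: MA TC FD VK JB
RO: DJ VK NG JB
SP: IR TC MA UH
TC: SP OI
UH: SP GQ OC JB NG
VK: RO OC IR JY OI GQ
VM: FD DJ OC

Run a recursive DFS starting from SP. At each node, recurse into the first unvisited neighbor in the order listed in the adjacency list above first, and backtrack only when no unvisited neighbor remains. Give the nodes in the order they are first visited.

Visit SP
SP → IR
IR → VK
VK → RO
RO → DJ
DJ → VM
VM → FD
FD → OI
OI → MA
OI → TC
OI → JB
JB → UH
UH → GQ
GQ → JY
JY → JC
JY → OC
UH → NG

SP IR VK RO DJ VM FD OI MA TC JB UH GQ JY JC OC NG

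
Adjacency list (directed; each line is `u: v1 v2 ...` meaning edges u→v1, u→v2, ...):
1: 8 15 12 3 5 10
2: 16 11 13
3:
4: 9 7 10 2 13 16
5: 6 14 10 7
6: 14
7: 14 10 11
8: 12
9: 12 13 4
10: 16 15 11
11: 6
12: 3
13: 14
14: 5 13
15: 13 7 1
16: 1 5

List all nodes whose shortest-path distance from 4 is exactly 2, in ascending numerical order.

Level 0: 4
Level 1: 2, 7, 9, 10, 13, 16
Level 2: 1, 5, 11, 12, 14, 15
Level 3: 3, 6, 8

1, 5, 11, 12, 14, 15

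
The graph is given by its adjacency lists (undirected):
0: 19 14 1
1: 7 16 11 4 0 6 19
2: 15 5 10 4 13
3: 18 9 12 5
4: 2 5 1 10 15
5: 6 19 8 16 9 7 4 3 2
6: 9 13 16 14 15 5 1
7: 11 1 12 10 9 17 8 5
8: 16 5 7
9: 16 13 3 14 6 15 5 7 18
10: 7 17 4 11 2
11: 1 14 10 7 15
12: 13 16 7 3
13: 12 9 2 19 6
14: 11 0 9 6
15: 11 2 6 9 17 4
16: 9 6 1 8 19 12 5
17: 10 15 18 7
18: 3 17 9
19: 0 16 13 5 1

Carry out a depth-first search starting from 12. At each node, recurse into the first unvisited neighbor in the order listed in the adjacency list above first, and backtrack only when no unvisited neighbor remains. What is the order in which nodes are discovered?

Visit 12
12 → 13
13 → 9
9 → 16
16 → 6
6 → 14
14 → 11
11 → 1
1 → 7
7 → 10
10 → 17
17 → 15
15 → 2
2 → 5
5 → 19
19 → 0
5 → 8
5 → 4
5 → 3
3 → 18

12, 13, 9, 16, 6, 14, 11, 1, 7, 10, 17, 15, 2, 5, 19, 0, 8, 4, 3, 18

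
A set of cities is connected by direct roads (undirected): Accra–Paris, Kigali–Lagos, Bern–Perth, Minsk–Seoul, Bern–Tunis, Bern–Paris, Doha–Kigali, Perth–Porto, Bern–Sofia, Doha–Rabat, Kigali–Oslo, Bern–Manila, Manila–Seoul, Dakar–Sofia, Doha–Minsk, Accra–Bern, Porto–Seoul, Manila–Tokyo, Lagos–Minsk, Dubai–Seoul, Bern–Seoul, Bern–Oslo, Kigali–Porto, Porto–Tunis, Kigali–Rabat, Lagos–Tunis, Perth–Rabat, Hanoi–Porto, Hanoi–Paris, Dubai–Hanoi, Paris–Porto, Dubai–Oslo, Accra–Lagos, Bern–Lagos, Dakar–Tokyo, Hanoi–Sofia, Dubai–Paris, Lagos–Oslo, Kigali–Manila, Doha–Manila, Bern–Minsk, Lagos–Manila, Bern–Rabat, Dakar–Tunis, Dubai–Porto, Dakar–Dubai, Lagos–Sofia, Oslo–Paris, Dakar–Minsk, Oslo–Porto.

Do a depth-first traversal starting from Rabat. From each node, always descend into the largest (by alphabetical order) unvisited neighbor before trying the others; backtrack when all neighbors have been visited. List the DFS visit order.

Rabat, Perth, Porto, Tunis, Lagos, Sofia, Hanoi, Paris, Oslo, Kigali, Manila, Tokyo, Dakar, Minsk, Seoul, Dubai, Bern, Accra, Doha

Visit Rabat
Rabat → Perth
Perth → Porto
Porto → Tunis
Tunis → Lagos
Lagos → Sofia
Sofia → Hanoi
Hanoi → Paris
Paris → Oslo
Oslo → Kigali
Kigali → Manila
Manila → Tokyo
Tokyo → Dakar
Dakar → Minsk
Minsk → Seoul
Seoul → Dubai
Seoul → Bern
Bern → Accra
Minsk → Doha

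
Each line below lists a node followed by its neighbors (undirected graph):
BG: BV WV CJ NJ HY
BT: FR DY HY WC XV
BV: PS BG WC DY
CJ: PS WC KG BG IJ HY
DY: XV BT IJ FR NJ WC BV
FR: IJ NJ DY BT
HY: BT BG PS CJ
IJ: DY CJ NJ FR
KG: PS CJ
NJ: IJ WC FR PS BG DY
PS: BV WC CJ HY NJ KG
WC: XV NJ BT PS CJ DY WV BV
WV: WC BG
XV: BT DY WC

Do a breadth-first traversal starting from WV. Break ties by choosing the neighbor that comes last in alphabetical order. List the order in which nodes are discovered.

Visit WV; enqueue WC, BG → queue [WC, BG]
Visit WC; enqueue XV, PS, NJ, DY, CJ, BV, BT → queue [BG, XV, PS, NJ, DY, CJ, BV, BT]
Visit BG; enqueue HY → queue [XV, PS, NJ, DY, CJ, BV, BT, HY]
Visit XV → queue [PS, NJ, DY, CJ, BV, BT, HY]
Visit PS; enqueue KG → queue [NJ, DY, CJ, BV, BT, HY, KG]
Visit NJ; enqueue IJ, FR → queue [DY, CJ, BV, BT, HY, KG, IJ, FR]
Visit DY → queue [CJ, BV, BT, HY, KG, IJ, FR]
Visit CJ → queue [BV, BT, HY, KG, IJ, FR]
Visit BV → queue [BT, HY, KG, IJ, FR]
Visit BT → queue [HY, KG, IJ, FR]
Visit HY → queue [KG, IJ, FR]
Visit KG → queue [IJ, FR]
Visit IJ → queue [FR]
Visit FR → queue []

WV → WC → BG → XV → PS → NJ → DY → CJ → BV → BT → HY → KG → IJ → FR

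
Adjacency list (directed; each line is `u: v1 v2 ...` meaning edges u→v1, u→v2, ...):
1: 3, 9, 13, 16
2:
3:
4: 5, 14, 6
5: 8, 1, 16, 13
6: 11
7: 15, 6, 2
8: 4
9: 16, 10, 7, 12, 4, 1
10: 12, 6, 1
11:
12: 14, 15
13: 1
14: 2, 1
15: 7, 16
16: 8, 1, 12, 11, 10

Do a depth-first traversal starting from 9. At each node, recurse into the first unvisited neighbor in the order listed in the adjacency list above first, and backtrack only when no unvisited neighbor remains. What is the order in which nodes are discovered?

Visit 9
9 → 16
16 → 8
8 → 4
4 → 5
5 → 1
1 → 3
1 → 13
4 → 14
14 → 2
4 → 6
6 → 11
16 → 12
12 → 15
15 → 7
16 → 10

9 -> 16 -> 8 -> 4 -> 5 -> 1 -> 3 -> 13 -> 14 -> 2 -> 6 -> 11 -> 12 -> 15 -> 7 -> 10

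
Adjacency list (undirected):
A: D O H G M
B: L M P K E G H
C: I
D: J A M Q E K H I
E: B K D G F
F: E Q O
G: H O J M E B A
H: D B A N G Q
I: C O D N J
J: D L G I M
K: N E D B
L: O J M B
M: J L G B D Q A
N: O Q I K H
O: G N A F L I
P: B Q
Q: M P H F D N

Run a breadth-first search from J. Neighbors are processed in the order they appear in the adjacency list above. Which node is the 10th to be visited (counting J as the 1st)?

K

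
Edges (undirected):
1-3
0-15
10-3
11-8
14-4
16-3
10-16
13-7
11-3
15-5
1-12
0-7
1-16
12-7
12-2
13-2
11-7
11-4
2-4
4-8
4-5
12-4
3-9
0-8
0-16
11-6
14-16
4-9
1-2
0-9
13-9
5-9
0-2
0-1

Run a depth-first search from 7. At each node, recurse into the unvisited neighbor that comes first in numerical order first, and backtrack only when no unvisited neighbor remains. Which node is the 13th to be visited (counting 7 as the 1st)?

6

Visit 7
7 → 0
0 → 1
1 → 2
2 → 4
4 → 5
5 → 9
9 → 3
3 → 10
10 → 16
16 → 14
3 → 11
11 → 6
11 → 8
9 → 13
5 → 15
4 → 12

Visit order: 7, 0, 1, 2, 4, 5, 9, 3, 10, 16, 14, 11, 6, 8, 13, 15, 12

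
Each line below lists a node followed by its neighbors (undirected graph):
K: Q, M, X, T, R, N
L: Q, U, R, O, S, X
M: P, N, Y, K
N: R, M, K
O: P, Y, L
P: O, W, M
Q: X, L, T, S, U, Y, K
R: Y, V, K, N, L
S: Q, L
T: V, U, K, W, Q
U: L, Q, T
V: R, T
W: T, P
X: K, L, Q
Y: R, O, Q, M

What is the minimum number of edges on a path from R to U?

Level 0: R
Level 1: K, L, N, V, Y
Level 2: M, O, Q, S, T, U, X
Level 3: P, W
U first appears at level 2.

2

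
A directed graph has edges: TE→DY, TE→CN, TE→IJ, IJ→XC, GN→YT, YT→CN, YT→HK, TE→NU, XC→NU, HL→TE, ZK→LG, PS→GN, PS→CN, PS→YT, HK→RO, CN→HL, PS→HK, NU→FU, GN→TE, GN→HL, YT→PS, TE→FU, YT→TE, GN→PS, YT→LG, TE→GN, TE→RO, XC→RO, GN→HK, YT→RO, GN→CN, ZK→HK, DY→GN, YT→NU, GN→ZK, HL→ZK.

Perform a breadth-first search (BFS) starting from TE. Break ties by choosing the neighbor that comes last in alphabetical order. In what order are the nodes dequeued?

TE, RO, NU, IJ, GN, FU, DY, CN, XC, ZK, YT, PS, HL, HK, LG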